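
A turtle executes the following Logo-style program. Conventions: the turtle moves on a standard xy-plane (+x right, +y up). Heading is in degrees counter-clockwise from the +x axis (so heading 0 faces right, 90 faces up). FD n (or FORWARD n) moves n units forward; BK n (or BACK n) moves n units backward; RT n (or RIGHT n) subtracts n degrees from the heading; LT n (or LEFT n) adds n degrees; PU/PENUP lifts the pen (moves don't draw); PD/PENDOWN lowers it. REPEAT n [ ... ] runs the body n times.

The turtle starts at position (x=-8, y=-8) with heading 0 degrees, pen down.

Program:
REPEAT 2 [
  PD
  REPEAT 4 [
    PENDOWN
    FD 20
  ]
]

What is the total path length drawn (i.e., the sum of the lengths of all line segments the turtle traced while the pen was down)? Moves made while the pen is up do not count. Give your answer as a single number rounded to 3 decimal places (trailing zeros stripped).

Answer: 160

Derivation:
Executing turtle program step by step:
Start: pos=(-8,-8), heading=0, pen down
REPEAT 2 [
  -- iteration 1/2 --
  PD: pen down
  REPEAT 4 [
    -- iteration 1/4 --
    PD: pen down
    FD 20: (-8,-8) -> (12,-8) [heading=0, draw]
    -- iteration 2/4 --
    PD: pen down
    FD 20: (12,-8) -> (32,-8) [heading=0, draw]
    -- iteration 3/4 --
    PD: pen down
    FD 20: (32,-8) -> (52,-8) [heading=0, draw]
    -- iteration 4/4 --
    PD: pen down
    FD 20: (52,-8) -> (72,-8) [heading=0, draw]
  ]
  -- iteration 2/2 --
  PD: pen down
  REPEAT 4 [
    -- iteration 1/4 --
    PD: pen down
    FD 20: (72,-8) -> (92,-8) [heading=0, draw]
    -- iteration 2/4 --
    PD: pen down
    FD 20: (92,-8) -> (112,-8) [heading=0, draw]
    -- iteration 3/4 --
    PD: pen down
    FD 20: (112,-8) -> (132,-8) [heading=0, draw]
    -- iteration 4/4 --
    PD: pen down
    FD 20: (132,-8) -> (152,-8) [heading=0, draw]
  ]
]
Final: pos=(152,-8), heading=0, 8 segment(s) drawn

Segment lengths:
  seg 1: (-8,-8) -> (12,-8), length = 20
  seg 2: (12,-8) -> (32,-8), length = 20
  seg 3: (32,-8) -> (52,-8), length = 20
  seg 4: (52,-8) -> (72,-8), length = 20
  seg 5: (72,-8) -> (92,-8), length = 20
  seg 6: (92,-8) -> (112,-8), length = 20
  seg 7: (112,-8) -> (132,-8), length = 20
  seg 8: (132,-8) -> (152,-8), length = 20
Total = 160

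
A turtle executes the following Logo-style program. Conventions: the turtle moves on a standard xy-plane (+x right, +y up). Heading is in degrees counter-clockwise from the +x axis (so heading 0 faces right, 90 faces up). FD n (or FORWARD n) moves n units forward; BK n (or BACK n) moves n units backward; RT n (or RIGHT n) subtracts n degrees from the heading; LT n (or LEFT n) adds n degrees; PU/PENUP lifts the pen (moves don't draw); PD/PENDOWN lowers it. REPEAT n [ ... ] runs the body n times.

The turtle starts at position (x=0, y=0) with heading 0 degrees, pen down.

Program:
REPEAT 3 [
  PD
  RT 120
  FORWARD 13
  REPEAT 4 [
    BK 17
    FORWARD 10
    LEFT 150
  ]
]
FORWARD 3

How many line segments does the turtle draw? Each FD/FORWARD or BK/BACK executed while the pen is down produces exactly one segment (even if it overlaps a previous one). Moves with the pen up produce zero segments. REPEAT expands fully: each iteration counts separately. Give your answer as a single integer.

Executing turtle program step by step:
Start: pos=(0,0), heading=0, pen down
REPEAT 3 [
  -- iteration 1/3 --
  PD: pen down
  RT 120: heading 0 -> 240
  FD 13: (0,0) -> (-6.5,-11.258) [heading=240, draw]
  REPEAT 4 [
    -- iteration 1/4 --
    BK 17: (-6.5,-11.258) -> (2,3.464) [heading=240, draw]
    FD 10: (2,3.464) -> (-3,-5.196) [heading=240, draw]
    LT 150: heading 240 -> 30
    -- iteration 2/4 --
    BK 17: (-3,-5.196) -> (-17.722,-13.696) [heading=30, draw]
    FD 10: (-17.722,-13.696) -> (-9.062,-8.696) [heading=30, draw]
    LT 150: heading 30 -> 180
    -- iteration 3/4 --
    BK 17: (-9.062,-8.696) -> (7.938,-8.696) [heading=180, draw]
    FD 10: (7.938,-8.696) -> (-2.062,-8.696) [heading=180, draw]
    LT 150: heading 180 -> 330
    -- iteration 4/4 --
    BK 17: (-2.062,-8.696) -> (-16.785,-0.196) [heading=330, draw]
    FD 10: (-16.785,-0.196) -> (-8.124,-5.196) [heading=330, draw]
    LT 150: heading 330 -> 120
  ]
  -- iteration 2/3 --
  PD: pen down
  RT 120: heading 120 -> 0
  FD 13: (-8.124,-5.196) -> (4.876,-5.196) [heading=0, draw]
  REPEAT 4 [
    -- iteration 1/4 --
    BK 17: (4.876,-5.196) -> (-12.124,-5.196) [heading=0, draw]
    FD 10: (-12.124,-5.196) -> (-2.124,-5.196) [heading=0, draw]
    LT 150: heading 0 -> 150
    -- iteration 2/4 --
    BK 17: (-2.124,-5.196) -> (12.598,-13.696) [heading=150, draw]
    FD 10: (12.598,-13.696) -> (3.938,-8.696) [heading=150, draw]
    LT 150: heading 150 -> 300
    -- iteration 3/4 --
    BK 17: (3.938,-8.696) -> (-4.562,6.026) [heading=300, draw]
    FD 10: (-4.562,6.026) -> (0.438,-2.634) [heading=300, draw]
    LT 150: heading 300 -> 90
    -- iteration 4/4 --
    BK 17: (0.438,-2.634) -> (0.438,-19.634) [heading=90, draw]
    FD 10: (0.438,-19.634) -> (0.438,-9.634) [heading=90, draw]
    LT 150: heading 90 -> 240
  ]
  -- iteration 3/3 --
  PD: pen down
  RT 120: heading 240 -> 120
  FD 13: (0.438,-9.634) -> (-6.062,1.624) [heading=120, draw]
  REPEAT 4 [
    -- iteration 1/4 --
    BK 17: (-6.062,1.624) -> (2.438,-13.098) [heading=120, draw]
    FD 10: (2.438,-13.098) -> (-2.562,-4.438) [heading=120, draw]
    LT 150: heading 120 -> 270
    -- iteration 2/4 --
    BK 17: (-2.562,-4.438) -> (-2.562,12.562) [heading=270, draw]
    FD 10: (-2.562,12.562) -> (-2.562,2.562) [heading=270, draw]
    LT 150: heading 270 -> 60
    -- iteration 3/4 --
    BK 17: (-2.562,2.562) -> (-11.062,-12.16) [heading=60, draw]
    FD 10: (-11.062,-12.16) -> (-6.062,-3.5) [heading=60, draw]
    LT 150: heading 60 -> 210
    -- iteration 4/4 --
    BK 17: (-6.062,-3.5) -> (8.66,5) [heading=210, draw]
    FD 10: (8.66,5) -> (0,0) [heading=210, draw]
    LT 150: heading 210 -> 0
  ]
]
FD 3: (0,0) -> (3,0) [heading=0, draw]
Final: pos=(3,0), heading=0, 28 segment(s) drawn
Segments drawn: 28

Answer: 28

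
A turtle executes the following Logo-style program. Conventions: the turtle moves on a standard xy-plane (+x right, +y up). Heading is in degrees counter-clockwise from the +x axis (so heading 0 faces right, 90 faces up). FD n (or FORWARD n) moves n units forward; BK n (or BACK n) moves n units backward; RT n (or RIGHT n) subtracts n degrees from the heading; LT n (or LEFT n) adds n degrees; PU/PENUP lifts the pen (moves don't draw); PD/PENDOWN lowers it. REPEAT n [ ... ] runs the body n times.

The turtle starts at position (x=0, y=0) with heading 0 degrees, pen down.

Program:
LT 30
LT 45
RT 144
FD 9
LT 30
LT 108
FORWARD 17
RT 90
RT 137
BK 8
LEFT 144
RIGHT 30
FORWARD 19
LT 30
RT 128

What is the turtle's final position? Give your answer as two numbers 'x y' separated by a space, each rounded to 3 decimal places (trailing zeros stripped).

Answer: 30.402 -2.733

Derivation:
Executing turtle program step by step:
Start: pos=(0,0), heading=0, pen down
LT 30: heading 0 -> 30
LT 45: heading 30 -> 75
RT 144: heading 75 -> 291
FD 9: (0,0) -> (3.225,-8.402) [heading=291, draw]
LT 30: heading 291 -> 321
LT 108: heading 321 -> 69
FD 17: (3.225,-8.402) -> (9.318,7.469) [heading=69, draw]
RT 90: heading 69 -> 339
RT 137: heading 339 -> 202
BK 8: (9.318,7.469) -> (16.735,10.465) [heading=202, draw]
LT 144: heading 202 -> 346
RT 30: heading 346 -> 316
FD 19: (16.735,10.465) -> (30.402,-2.733) [heading=316, draw]
LT 30: heading 316 -> 346
RT 128: heading 346 -> 218
Final: pos=(30.402,-2.733), heading=218, 4 segment(s) drawn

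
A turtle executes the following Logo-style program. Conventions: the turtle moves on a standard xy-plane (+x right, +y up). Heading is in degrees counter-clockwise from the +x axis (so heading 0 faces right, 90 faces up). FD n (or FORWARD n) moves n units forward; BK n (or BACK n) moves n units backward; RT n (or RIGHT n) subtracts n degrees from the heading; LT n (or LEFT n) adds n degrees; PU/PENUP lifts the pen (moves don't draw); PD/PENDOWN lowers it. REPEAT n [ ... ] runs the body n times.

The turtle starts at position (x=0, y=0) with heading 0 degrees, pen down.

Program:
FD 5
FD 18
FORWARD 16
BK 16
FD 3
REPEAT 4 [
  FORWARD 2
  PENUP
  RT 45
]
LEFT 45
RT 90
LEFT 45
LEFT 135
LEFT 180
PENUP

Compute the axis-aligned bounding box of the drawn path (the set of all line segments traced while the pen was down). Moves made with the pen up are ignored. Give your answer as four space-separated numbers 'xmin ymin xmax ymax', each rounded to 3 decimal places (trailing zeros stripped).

Answer: 0 0 39 0

Derivation:
Executing turtle program step by step:
Start: pos=(0,0), heading=0, pen down
FD 5: (0,0) -> (5,0) [heading=0, draw]
FD 18: (5,0) -> (23,0) [heading=0, draw]
FD 16: (23,0) -> (39,0) [heading=0, draw]
BK 16: (39,0) -> (23,0) [heading=0, draw]
FD 3: (23,0) -> (26,0) [heading=0, draw]
REPEAT 4 [
  -- iteration 1/4 --
  FD 2: (26,0) -> (28,0) [heading=0, draw]
  PU: pen up
  RT 45: heading 0 -> 315
  -- iteration 2/4 --
  FD 2: (28,0) -> (29.414,-1.414) [heading=315, move]
  PU: pen up
  RT 45: heading 315 -> 270
  -- iteration 3/4 --
  FD 2: (29.414,-1.414) -> (29.414,-3.414) [heading=270, move]
  PU: pen up
  RT 45: heading 270 -> 225
  -- iteration 4/4 --
  FD 2: (29.414,-3.414) -> (28,-4.828) [heading=225, move]
  PU: pen up
  RT 45: heading 225 -> 180
]
LT 45: heading 180 -> 225
RT 90: heading 225 -> 135
LT 45: heading 135 -> 180
LT 135: heading 180 -> 315
LT 180: heading 315 -> 135
PU: pen up
Final: pos=(28,-4.828), heading=135, 6 segment(s) drawn

Segment endpoints: x in {0, 5, 23, 26, 28, 39}, y in {0}
xmin=0, ymin=0, xmax=39, ymax=0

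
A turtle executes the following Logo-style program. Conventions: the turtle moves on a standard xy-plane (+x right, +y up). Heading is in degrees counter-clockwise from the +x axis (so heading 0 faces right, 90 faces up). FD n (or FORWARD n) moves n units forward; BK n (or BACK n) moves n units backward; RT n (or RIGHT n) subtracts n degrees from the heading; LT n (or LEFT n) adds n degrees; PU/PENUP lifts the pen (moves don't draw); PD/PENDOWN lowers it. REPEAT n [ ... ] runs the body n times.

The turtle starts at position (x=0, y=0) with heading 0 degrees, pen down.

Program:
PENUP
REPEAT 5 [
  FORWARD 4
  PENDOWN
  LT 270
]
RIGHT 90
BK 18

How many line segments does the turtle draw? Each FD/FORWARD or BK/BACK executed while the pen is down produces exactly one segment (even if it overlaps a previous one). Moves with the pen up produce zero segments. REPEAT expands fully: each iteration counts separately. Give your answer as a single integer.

Executing turtle program step by step:
Start: pos=(0,0), heading=0, pen down
PU: pen up
REPEAT 5 [
  -- iteration 1/5 --
  FD 4: (0,0) -> (4,0) [heading=0, move]
  PD: pen down
  LT 270: heading 0 -> 270
  -- iteration 2/5 --
  FD 4: (4,0) -> (4,-4) [heading=270, draw]
  PD: pen down
  LT 270: heading 270 -> 180
  -- iteration 3/5 --
  FD 4: (4,-4) -> (0,-4) [heading=180, draw]
  PD: pen down
  LT 270: heading 180 -> 90
  -- iteration 4/5 --
  FD 4: (0,-4) -> (0,0) [heading=90, draw]
  PD: pen down
  LT 270: heading 90 -> 0
  -- iteration 5/5 --
  FD 4: (0,0) -> (4,0) [heading=0, draw]
  PD: pen down
  LT 270: heading 0 -> 270
]
RT 90: heading 270 -> 180
BK 18: (4,0) -> (22,0) [heading=180, draw]
Final: pos=(22,0), heading=180, 5 segment(s) drawn
Segments drawn: 5

Answer: 5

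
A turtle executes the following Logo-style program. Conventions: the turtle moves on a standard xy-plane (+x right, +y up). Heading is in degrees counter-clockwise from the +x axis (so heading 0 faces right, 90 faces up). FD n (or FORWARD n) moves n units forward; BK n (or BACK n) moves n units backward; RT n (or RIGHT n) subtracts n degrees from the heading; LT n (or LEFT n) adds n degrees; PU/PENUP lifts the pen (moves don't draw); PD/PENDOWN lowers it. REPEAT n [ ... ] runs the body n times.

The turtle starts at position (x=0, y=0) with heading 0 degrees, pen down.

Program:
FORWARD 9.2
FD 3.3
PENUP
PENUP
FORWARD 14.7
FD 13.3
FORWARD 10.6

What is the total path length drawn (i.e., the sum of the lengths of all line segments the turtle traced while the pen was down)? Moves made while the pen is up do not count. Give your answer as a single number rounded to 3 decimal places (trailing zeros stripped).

Answer: 12.5

Derivation:
Executing turtle program step by step:
Start: pos=(0,0), heading=0, pen down
FD 9.2: (0,0) -> (9.2,0) [heading=0, draw]
FD 3.3: (9.2,0) -> (12.5,0) [heading=0, draw]
PU: pen up
PU: pen up
FD 14.7: (12.5,0) -> (27.2,0) [heading=0, move]
FD 13.3: (27.2,0) -> (40.5,0) [heading=0, move]
FD 10.6: (40.5,0) -> (51.1,0) [heading=0, move]
Final: pos=(51.1,0), heading=0, 2 segment(s) drawn

Segment lengths:
  seg 1: (0,0) -> (9.2,0), length = 9.2
  seg 2: (9.2,0) -> (12.5,0), length = 3.3
Total = 12.5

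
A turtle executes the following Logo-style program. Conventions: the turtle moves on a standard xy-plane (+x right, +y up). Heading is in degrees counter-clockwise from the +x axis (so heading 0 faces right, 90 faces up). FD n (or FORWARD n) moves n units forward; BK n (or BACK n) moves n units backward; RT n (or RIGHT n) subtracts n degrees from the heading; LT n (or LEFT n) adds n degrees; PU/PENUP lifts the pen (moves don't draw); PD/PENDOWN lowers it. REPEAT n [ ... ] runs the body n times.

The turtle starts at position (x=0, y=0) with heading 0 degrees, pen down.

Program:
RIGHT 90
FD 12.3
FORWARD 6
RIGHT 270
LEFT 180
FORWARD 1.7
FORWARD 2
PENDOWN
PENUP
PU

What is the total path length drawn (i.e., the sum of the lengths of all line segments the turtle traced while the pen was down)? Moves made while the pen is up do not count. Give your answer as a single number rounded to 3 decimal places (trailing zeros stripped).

Executing turtle program step by step:
Start: pos=(0,0), heading=0, pen down
RT 90: heading 0 -> 270
FD 12.3: (0,0) -> (0,-12.3) [heading=270, draw]
FD 6: (0,-12.3) -> (0,-18.3) [heading=270, draw]
RT 270: heading 270 -> 0
LT 180: heading 0 -> 180
FD 1.7: (0,-18.3) -> (-1.7,-18.3) [heading=180, draw]
FD 2: (-1.7,-18.3) -> (-3.7,-18.3) [heading=180, draw]
PD: pen down
PU: pen up
PU: pen up
Final: pos=(-3.7,-18.3), heading=180, 4 segment(s) drawn

Segment lengths:
  seg 1: (0,0) -> (0,-12.3), length = 12.3
  seg 2: (0,-12.3) -> (0,-18.3), length = 6
  seg 3: (0,-18.3) -> (-1.7,-18.3), length = 1.7
  seg 4: (-1.7,-18.3) -> (-3.7,-18.3), length = 2
Total = 22

Answer: 22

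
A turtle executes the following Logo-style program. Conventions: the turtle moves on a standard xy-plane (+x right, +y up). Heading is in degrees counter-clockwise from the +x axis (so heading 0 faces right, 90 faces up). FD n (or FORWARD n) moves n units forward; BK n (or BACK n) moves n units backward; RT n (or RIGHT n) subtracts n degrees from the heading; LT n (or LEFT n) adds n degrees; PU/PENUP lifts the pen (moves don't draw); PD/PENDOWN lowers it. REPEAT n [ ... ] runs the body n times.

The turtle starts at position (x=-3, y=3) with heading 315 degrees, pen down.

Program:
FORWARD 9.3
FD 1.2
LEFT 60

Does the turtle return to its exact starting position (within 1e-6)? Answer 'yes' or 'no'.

Answer: no

Derivation:
Executing turtle program step by step:
Start: pos=(-3,3), heading=315, pen down
FD 9.3: (-3,3) -> (3.576,-3.576) [heading=315, draw]
FD 1.2: (3.576,-3.576) -> (4.425,-4.425) [heading=315, draw]
LT 60: heading 315 -> 15
Final: pos=(4.425,-4.425), heading=15, 2 segment(s) drawn

Start position: (-3, 3)
Final position: (4.425, -4.425)
Distance = 10.5; >= 1e-6 -> NOT closed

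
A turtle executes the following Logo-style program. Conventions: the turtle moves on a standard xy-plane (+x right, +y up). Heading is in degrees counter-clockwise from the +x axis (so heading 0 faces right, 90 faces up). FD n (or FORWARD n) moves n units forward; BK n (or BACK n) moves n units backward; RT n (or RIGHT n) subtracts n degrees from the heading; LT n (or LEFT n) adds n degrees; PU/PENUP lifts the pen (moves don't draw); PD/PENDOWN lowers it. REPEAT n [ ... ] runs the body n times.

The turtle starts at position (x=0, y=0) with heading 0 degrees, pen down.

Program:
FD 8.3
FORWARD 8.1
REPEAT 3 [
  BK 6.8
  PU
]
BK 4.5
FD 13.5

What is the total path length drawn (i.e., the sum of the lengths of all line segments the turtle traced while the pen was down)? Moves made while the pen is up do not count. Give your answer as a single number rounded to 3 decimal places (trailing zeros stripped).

Executing turtle program step by step:
Start: pos=(0,0), heading=0, pen down
FD 8.3: (0,0) -> (8.3,0) [heading=0, draw]
FD 8.1: (8.3,0) -> (16.4,0) [heading=0, draw]
REPEAT 3 [
  -- iteration 1/3 --
  BK 6.8: (16.4,0) -> (9.6,0) [heading=0, draw]
  PU: pen up
  -- iteration 2/3 --
  BK 6.8: (9.6,0) -> (2.8,0) [heading=0, move]
  PU: pen up
  -- iteration 3/3 --
  BK 6.8: (2.8,0) -> (-4,0) [heading=0, move]
  PU: pen up
]
BK 4.5: (-4,0) -> (-8.5,0) [heading=0, move]
FD 13.5: (-8.5,0) -> (5,0) [heading=0, move]
Final: pos=(5,0), heading=0, 3 segment(s) drawn

Segment lengths:
  seg 1: (0,0) -> (8.3,0), length = 8.3
  seg 2: (8.3,0) -> (16.4,0), length = 8.1
  seg 3: (16.4,0) -> (9.6,0), length = 6.8
Total = 23.2

Answer: 23.2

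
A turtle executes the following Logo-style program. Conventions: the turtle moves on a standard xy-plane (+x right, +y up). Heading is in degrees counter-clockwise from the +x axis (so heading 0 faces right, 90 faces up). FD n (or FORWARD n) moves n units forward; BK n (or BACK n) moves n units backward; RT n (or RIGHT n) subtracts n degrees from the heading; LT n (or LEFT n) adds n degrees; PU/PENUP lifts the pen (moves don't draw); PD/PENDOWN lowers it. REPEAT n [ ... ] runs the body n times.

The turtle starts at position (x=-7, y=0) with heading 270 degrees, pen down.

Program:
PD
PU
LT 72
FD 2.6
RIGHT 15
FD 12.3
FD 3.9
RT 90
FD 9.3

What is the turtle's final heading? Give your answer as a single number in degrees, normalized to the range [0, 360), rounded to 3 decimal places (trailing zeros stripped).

Answer: 237

Derivation:
Executing turtle program step by step:
Start: pos=(-7,0), heading=270, pen down
PD: pen down
PU: pen up
LT 72: heading 270 -> 342
FD 2.6: (-7,0) -> (-4.527,-0.803) [heading=342, move]
RT 15: heading 342 -> 327
FD 12.3: (-4.527,-0.803) -> (5.788,-7.503) [heading=327, move]
FD 3.9: (5.788,-7.503) -> (9.059,-9.627) [heading=327, move]
RT 90: heading 327 -> 237
FD 9.3: (9.059,-9.627) -> (3.994,-17.426) [heading=237, move]
Final: pos=(3.994,-17.426), heading=237, 0 segment(s) drawn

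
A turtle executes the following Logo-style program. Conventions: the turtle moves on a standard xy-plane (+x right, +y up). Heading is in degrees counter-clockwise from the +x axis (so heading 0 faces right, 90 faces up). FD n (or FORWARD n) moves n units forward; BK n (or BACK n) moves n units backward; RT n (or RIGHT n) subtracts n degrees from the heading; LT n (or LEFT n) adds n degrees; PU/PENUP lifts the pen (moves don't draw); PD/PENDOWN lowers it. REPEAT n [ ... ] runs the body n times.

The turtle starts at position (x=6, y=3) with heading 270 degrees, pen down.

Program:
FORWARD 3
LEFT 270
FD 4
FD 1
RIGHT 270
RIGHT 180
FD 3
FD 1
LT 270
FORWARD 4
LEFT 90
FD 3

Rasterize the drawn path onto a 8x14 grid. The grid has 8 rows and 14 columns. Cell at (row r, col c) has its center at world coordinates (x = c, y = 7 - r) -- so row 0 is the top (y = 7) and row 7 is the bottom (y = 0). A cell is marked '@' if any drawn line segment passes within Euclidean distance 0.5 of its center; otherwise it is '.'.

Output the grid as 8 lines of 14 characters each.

Segment 0: (6,3) -> (6,0)
Segment 1: (6,0) -> (2,0)
Segment 2: (2,0) -> (1,0)
Segment 3: (1,0) -> (1,3)
Segment 4: (1,3) -> (1,4)
Segment 5: (1,4) -> (5,4)
Segment 6: (5,4) -> (5,7)

Answer: .....@........
.....@........
.....@........
.@@@@@........
.@....@.......
.@....@.......
.@....@.......
.@@@@@@.......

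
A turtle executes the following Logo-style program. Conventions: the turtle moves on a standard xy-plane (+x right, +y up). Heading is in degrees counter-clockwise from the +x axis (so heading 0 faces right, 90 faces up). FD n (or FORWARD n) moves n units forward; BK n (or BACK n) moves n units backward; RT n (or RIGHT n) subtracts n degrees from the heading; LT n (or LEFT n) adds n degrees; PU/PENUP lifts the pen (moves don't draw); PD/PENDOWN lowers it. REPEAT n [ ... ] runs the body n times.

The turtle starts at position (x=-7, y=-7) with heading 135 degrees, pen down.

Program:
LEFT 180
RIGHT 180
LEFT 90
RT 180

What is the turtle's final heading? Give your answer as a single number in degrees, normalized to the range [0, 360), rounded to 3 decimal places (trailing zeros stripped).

Executing turtle program step by step:
Start: pos=(-7,-7), heading=135, pen down
LT 180: heading 135 -> 315
RT 180: heading 315 -> 135
LT 90: heading 135 -> 225
RT 180: heading 225 -> 45
Final: pos=(-7,-7), heading=45, 0 segment(s) drawn

Answer: 45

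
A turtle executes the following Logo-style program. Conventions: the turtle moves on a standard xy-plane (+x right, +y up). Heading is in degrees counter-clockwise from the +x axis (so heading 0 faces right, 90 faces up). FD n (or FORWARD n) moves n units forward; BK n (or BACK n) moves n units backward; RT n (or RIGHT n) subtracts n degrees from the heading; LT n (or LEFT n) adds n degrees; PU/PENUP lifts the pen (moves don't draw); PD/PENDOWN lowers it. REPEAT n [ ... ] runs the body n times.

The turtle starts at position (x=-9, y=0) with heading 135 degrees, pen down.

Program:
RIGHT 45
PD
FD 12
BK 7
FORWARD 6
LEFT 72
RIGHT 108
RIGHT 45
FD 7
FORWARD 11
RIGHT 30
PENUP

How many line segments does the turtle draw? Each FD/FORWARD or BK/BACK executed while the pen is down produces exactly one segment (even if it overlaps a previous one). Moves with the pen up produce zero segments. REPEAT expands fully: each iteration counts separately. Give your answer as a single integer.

Answer: 5

Derivation:
Executing turtle program step by step:
Start: pos=(-9,0), heading=135, pen down
RT 45: heading 135 -> 90
PD: pen down
FD 12: (-9,0) -> (-9,12) [heading=90, draw]
BK 7: (-9,12) -> (-9,5) [heading=90, draw]
FD 6: (-9,5) -> (-9,11) [heading=90, draw]
LT 72: heading 90 -> 162
RT 108: heading 162 -> 54
RT 45: heading 54 -> 9
FD 7: (-9,11) -> (-2.086,12.095) [heading=9, draw]
FD 11: (-2.086,12.095) -> (8.778,13.816) [heading=9, draw]
RT 30: heading 9 -> 339
PU: pen up
Final: pos=(8.778,13.816), heading=339, 5 segment(s) drawn
Segments drawn: 5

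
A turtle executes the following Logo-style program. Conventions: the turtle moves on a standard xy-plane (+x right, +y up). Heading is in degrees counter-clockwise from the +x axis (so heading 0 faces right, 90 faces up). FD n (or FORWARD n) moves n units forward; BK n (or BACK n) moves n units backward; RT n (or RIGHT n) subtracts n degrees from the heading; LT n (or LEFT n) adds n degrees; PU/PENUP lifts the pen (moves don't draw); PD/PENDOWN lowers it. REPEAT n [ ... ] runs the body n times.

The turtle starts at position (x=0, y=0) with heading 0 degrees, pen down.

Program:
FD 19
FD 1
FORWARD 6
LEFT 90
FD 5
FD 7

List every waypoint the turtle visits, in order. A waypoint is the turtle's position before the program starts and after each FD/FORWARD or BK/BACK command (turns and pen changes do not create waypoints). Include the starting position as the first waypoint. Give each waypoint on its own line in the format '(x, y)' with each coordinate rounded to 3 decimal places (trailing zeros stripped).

Executing turtle program step by step:
Start: pos=(0,0), heading=0, pen down
FD 19: (0,0) -> (19,0) [heading=0, draw]
FD 1: (19,0) -> (20,0) [heading=0, draw]
FD 6: (20,0) -> (26,0) [heading=0, draw]
LT 90: heading 0 -> 90
FD 5: (26,0) -> (26,5) [heading=90, draw]
FD 7: (26,5) -> (26,12) [heading=90, draw]
Final: pos=(26,12), heading=90, 5 segment(s) drawn
Waypoints (6 total):
(0, 0)
(19, 0)
(20, 0)
(26, 0)
(26, 5)
(26, 12)

Answer: (0, 0)
(19, 0)
(20, 0)
(26, 0)
(26, 5)
(26, 12)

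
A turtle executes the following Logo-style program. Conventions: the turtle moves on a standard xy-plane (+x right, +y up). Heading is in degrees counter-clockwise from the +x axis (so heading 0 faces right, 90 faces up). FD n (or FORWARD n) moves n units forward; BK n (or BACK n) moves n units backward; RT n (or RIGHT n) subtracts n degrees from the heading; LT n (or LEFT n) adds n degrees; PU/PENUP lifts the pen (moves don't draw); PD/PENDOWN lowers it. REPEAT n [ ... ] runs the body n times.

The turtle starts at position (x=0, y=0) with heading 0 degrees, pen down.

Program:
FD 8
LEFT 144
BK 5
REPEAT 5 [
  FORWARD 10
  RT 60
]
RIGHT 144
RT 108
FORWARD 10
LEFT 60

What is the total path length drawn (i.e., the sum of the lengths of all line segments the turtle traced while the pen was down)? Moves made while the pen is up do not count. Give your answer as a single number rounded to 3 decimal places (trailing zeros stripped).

Executing turtle program step by step:
Start: pos=(0,0), heading=0, pen down
FD 8: (0,0) -> (8,0) [heading=0, draw]
LT 144: heading 0 -> 144
BK 5: (8,0) -> (12.045,-2.939) [heading=144, draw]
REPEAT 5 [
  -- iteration 1/5 --
  FD 10: (12.045,-2.939) -> (3.955,2.939) [heading=144, draw]
  RT 60: heading 144 -> 84
  -- iteration 2/5 --
  FD 10: (3.955,2.939) -> (5,12.884) [heading=84, draw]
  RT 60: heading 84 -> 24
  -- iteration 3/5 --
  FD 10: (5,12.884) -> (14.136,16.952) [heading=24, draw]
  RT 60: heading 24 -> 324
  -- iteration 4/5 --
  FD 10: (14.136,16.952) -> (22.226,11.074) [heading=324, draw]
  RT 60: heading 324 -> 264
  -- iteration 5/5 --
  FD 10: (22.226,11.074) -> (21.181,1.128) [heading=264, draw]
  RT 60: heading 264 -> 204
]
RT 144: heading 204 -> 60
RT 108: heading 60 -> 312
FD 10: (21.181,1.128) -> (27.872,-6.303) [heading=312, draw]
LT 60: heading 312 -> 12
Final: pos=(27.872,-6.303), heading=12, 8 segment(s) drawn

Segment lengths:
  seg 1: (0,0) -> (8,0), length = 8
  seg 2: (8,0) -> (12.045,-2.939), length = 5
  seg 3: (12.045,-2.939) -> (3.955,2.939), length = 10
  seg 4: (3.955,2.939) -> (5,12.884), length = 10
  seg 5: (5,12.884) -> (14.136,16.952), length = 10
  seg 6: (14.136,16.952) -> (22.226,11.074), length = 10
  seg 7: (22.226,11.074) -> (21.181,1.128), length = 10
  seg 8: (21.181,1.128) -> (27.872,-6.303), length = 10
Total = 73

Answer: 73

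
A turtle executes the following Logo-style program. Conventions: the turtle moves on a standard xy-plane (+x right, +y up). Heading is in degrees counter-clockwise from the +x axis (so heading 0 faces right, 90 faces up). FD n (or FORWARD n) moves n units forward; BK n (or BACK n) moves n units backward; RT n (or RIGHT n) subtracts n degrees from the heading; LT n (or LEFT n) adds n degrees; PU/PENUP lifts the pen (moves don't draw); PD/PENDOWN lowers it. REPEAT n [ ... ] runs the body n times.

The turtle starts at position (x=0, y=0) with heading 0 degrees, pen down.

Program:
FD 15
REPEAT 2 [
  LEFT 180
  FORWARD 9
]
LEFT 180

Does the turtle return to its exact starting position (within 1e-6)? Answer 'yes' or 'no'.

Answer: no

Derivation:
Executing turtle program step by step:
Start: pos=(0,0), heading=0, pen down
FD 15: (0,0) -> (15,0) [heading=0, draw]
REPEAT 2 [
  -- iteration 1/2 --
  LT 180: heading 0 -> 180
  FD 9: (15,0) -> (6,0) [heading=180, draw]
  -- iteration 2/2 --
  LT 180: heading 180 -> 0
  FD 9: (6,0) -> (15,0) [heading=0, draw]
]
LT 180: heading 0 -> 180
Final: pos=(15,0), heading=180, 3 segment(s) drawn

Start position: (0, 0)
Final position: (15, 0)
Distance = 15; >= 1e-6 -> NOT closed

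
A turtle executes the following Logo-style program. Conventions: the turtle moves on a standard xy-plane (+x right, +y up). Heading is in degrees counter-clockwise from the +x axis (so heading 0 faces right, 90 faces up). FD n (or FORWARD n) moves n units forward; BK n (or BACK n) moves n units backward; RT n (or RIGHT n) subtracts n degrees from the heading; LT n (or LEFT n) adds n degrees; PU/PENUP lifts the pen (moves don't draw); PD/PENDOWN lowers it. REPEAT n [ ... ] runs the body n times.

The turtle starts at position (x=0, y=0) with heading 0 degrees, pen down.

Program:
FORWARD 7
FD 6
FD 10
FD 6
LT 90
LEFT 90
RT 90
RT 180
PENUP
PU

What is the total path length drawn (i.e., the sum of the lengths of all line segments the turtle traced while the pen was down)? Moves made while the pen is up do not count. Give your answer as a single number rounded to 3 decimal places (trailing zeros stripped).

Executing turtle program step by step:
Start: pos=(0,0), heading=0, pen down
FD 7: (0,0) -> (7,0) [heading=0, draw]
FD 6: (7,0) -> (13,0) [heading=0, draw]
FD 10: (13,0) -> (23,0) [heading=0, draw]
FD 6: (23,0) -> (29,0) [heading=0, draw]
LT 90: heading 0 -> 90
LT 90: heading 90 -> 180
RT 90: heading 180 -> 90
RT 180: heading 90 -> 270
PU: pen up
PU: pen up
Final: pos=(29,0), heading=270, 4 segment(s) drawn

Segment lengths:
  seg 1: (0,0) -> (7,0), length = 7
  seg 2: (7,0) -> (13,0), length = 6
  seg 3: (13,0) -> (23,0), length = 10
  seg 4: (23,0) -> (29,0), length = 6
Total = 29

Answer: 29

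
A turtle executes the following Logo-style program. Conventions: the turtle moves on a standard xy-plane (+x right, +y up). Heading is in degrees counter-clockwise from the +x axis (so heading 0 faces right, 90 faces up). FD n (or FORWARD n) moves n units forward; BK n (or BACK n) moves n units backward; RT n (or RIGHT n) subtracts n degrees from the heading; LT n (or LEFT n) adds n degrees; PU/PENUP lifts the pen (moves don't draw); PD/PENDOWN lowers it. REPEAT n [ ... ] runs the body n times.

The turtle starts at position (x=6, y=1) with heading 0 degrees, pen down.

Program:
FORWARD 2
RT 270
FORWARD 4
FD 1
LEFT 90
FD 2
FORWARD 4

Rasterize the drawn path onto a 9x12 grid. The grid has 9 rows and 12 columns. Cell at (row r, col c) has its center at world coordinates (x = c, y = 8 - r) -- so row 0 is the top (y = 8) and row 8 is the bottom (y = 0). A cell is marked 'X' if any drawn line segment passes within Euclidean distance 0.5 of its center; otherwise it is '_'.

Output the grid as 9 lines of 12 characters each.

Answer: ____________
____________
__XXXXXXX___
________X___
________X___
________X___
________X___
______XXX___
____________

Derivation:
Segment 0: (6,1) -> (8,1)
Segment 1: (8,1) -> (8,5)
Segment 2: (8,5) -> (8,6)
Segment 3: (8,6) -> (6,6)
Segment 4: (6,6) -> (2,6)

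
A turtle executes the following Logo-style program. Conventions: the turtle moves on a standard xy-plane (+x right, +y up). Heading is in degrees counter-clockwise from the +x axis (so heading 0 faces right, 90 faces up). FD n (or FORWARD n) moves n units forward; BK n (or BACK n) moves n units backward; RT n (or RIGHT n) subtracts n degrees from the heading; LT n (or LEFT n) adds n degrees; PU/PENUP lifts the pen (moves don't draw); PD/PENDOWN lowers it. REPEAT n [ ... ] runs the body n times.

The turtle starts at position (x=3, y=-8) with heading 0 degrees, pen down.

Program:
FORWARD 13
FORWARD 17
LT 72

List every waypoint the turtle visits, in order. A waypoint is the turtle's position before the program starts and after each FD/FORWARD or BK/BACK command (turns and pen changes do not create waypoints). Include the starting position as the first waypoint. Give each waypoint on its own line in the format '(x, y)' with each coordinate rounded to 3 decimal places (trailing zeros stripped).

Answer: (3, -8)
(16, -8)
(33, -8)

Derivation:
Executing turtle program step by step:
Start: pos=(3,-8), heading=0, pen down
FD 13: (3,-8) -> (16,-8) [heading=0, draw]
FD 17: (16,-8) -> (33,-8) [heading=0, draw]
LT 72: heading 0 -> 72
Final: pos=(33,-8), heading=72, 2 segment(s) drawn
Waypoints (3 total):
(3, -8)
(16, -8)
(33, -8)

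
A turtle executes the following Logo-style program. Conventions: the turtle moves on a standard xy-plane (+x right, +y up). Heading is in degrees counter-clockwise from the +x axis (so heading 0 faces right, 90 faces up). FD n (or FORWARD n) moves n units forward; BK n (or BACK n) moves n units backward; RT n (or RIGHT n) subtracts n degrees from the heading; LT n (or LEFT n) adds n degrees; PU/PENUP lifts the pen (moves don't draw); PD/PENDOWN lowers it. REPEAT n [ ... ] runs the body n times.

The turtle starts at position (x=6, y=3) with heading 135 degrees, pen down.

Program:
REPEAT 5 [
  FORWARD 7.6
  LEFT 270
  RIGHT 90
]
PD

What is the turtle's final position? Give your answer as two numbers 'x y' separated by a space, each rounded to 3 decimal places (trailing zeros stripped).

Answer: 0.626 8.374

Derivation:
Executing turtle program step by step:
Start: pos=(6,3), heading=135, pen down
REPEAT 5 [
  -- iteration 1/5 --
  FD 7.6: (6,3) -> (0.626,8.374) [heading=135, draw]
  LT 270: heading 135 -> 45
  RT 90: heading 45 -> 315
  -- iteration 2/5 --
  FD 7.6: (0.626,8.374) -> (6,3) [heading=315, draw]
  LT 270: heading 315 -> 225
  RT 90: heading 225 -> 135
  -- iteration 3/5 --
  FD 7.6: (6,3) -> (0.626,8.374) [heading=135, draw]
  LT 270: heading 135 -> 45
  RT 90: heading 45 -> 315
  -- iteration 4/5 --
  FD 7.6: (0.626,8.374) -> (6,3) [heading=315, draw]
  LT 270: heading 315 -> 225
  RT 90: heading 225 -> 135
  -- iteration 5/5 --
  FD 7.6: (6,3) -> (0.626,8.374) [heading=135, draw]
  LT 270: heading 135 -> 45
  RT 90: heading 45 -> 315
]
PD: pen down
Final: pos=(0.626,8.374), heading=315, 5 segment(s) drawn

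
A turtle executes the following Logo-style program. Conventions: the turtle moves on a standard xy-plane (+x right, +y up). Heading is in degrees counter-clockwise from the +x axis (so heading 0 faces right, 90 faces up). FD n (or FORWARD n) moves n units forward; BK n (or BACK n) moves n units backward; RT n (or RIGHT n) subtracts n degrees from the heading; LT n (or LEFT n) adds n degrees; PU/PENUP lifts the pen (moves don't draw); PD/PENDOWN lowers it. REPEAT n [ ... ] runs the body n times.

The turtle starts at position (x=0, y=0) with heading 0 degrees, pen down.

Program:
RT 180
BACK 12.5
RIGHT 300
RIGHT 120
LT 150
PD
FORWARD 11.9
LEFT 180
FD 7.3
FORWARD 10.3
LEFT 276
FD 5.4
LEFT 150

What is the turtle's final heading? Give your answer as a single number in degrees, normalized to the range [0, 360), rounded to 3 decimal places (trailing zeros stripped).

Executing turtle program step by step:
Start: pos=(0,0), heading=0, pen down
RT 180: heading 0 -> 180
BK 12.5: (0,0) -> (12.5,0) [heading=180, draw]
RT 300: heading 180 -> 240
RT 120: heading 240 -> 120
LT 150: heading 120 -> 270
PD: pen down
FD 11.9: (12.5,0) -> (12.5,-11.9) [heading=270, draw]
LT 180: heading 270 -> 90
FD 7.3: (12.5,-11.9) -> (12.5,-4.6) [heading=90, draw]
FD 10.3: (12.5,-4.6) -> (12.5,5.7) [heading=90, draw]
LT 276: heading 90 -> 6
FD 5.4: (12.5,5.7) -> (17.87,6.264) [heading=6, draw]
LT 150: heading 6 -> 156
Final: pos=(17.87,6.264), heading=156, 5 segment(s) drawn

Answer: 156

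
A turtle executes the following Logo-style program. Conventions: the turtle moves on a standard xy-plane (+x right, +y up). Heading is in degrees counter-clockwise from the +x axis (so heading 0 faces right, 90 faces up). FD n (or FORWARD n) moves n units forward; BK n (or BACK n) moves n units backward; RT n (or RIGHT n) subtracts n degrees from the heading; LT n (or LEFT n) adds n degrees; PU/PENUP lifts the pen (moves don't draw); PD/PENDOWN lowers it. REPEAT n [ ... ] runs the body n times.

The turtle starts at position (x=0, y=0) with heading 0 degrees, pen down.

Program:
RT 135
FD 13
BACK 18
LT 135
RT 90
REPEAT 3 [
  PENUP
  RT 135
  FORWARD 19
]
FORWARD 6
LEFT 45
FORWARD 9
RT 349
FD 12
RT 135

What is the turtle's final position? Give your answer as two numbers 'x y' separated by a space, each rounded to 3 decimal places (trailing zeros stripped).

Answer: -6.287 -21.487

Derivation:
Executing turtle program step by step:
Start: pos=(0,0), heading=0, pen down
RT 135: heading 0 -> 225
FD 13: (0,0) -> (-9.192,-9.192) [heading=225, draw]
BK 18: (-9.192,-9.192) -> (3.536,3.536) [heading=225, draw]
LT 135: heading 225 -> 0
RT 90: heading 0 -> 270
REPEAT 3 [
  -- iteration 1/3 --
  PU: pen up
  RT 135: heading 270 -> 135
  FD 19: (3.536,3.536) -> (-9.899,16.971) [heading=135, move]
  -- iteration 2/3 --
  PU: pen up
  RT 135: heading 135 -> 0
  FD 19: (-9.899,16.971) -> (9.101,16.971) [heading=0, move]
  -- iteration 3/3 --
  PU: pen up
  RT 135: heading 0 -> 225
  FD 19: (9.101,16.971) -> (-4.335,3.536) [heading=225, move]
]
FD 6: (-4.335,3.536) -> (-8.577,-0.707) [heading=225, move]
LT 45: heading 225 -> 270
FD 9: (-8.577,-0.707) -> (-8.577,-9.707) [heading=270, move]
RT 349: heading 270 -> 281
FD 12: (-8.577,-9.707) -> (-6.287,-21.487) [heading=281, move]
RT 135: heading 281 -> 146
Final: pos=(-6.287,-21.487), heading=146, 2 segment(s) drawn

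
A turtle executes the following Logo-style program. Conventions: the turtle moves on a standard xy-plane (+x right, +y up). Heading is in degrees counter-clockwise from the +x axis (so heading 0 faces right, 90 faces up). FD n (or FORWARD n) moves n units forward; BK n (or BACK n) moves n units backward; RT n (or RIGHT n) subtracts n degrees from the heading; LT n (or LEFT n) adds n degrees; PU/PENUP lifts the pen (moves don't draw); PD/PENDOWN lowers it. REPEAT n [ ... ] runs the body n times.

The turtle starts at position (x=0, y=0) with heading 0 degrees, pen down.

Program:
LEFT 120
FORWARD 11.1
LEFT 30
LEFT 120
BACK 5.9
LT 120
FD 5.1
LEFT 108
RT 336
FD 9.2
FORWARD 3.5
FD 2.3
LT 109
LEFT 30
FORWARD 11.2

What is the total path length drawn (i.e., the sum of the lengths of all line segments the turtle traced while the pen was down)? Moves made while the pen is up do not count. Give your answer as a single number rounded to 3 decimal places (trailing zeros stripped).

Answer: 48.3

Derivation:
Executing turtle program step by step:
Start: pos=(0,0), heading=0, pen down
LT 120: heading 0 -> 120
FD 11.1: (0,0) -> (-5.55,9.613) [heading=120, draw]
LT 30: heading 120 -> 150
LT 120: heading 150 -> 270
BK 5.9: (-5.55,9.613) -> (-5.55,15.513) [heading=270, draw]
LT 120: heading 270 -> 30
FD 5.1: (-5.55,15.513) -> (-1.133,18.063) [heading=30, draw]
LT 108: heading 30 -> 138
RT 336: heading 138 -> 162
FD 9.2: (-1.133,18.063) -> (-9.883,20.906) [heading=162, draw]
FD 3.5: (-9.883,20.906) -> (-13.212,21.987) [heading=162, draw]
FD 2.3: (-13.212,21.987) -> (-15.399,22.698) [heading=162, draw]
LT 109: heading 162 -> 271
LT 30: heading 271 -> 301
FD 11.2: (-15.399,22.698) -> (-9.631,13.098) [heading=301, draw]
Final: pos=(-9.631,13.098), heading=301, 7 segment(s) drawn

Segment lengths:
  seg 1: (0,0) -> (-5.55,9.613), length = 11.1
  seg 2: (-5.55,9.613) -> (-5.55,15.513), length = 5.9
  seg 3: (-5.55,15.513) -> (-1.133,18.063), length = 5.1
  seg 4: (-1.133,18.063) -> (-9.883,20.906), length = 9.2
  seg 5: (-9.883,20.906) -> (-13.212,21.987), length = 3.5
  seg 6: (-13.212,21.987) -> (-15.399,22.698), length = 2.3
  seg 7: (-15.399,22.698) -> (-9.631,13.098), length = 11.2
Total = 48.3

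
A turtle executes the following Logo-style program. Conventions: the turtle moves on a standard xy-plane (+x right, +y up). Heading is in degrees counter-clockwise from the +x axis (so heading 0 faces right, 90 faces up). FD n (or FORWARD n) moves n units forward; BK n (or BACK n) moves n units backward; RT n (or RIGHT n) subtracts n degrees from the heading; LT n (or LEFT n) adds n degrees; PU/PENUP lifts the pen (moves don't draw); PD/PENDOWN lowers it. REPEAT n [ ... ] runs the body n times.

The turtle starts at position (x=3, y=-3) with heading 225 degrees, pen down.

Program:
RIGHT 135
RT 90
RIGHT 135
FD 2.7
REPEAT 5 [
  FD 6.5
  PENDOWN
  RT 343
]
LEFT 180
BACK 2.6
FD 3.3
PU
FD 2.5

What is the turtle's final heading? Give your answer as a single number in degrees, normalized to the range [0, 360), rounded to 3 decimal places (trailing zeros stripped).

Answer: 130

Derivation:
Executing turtle program step by step:
Start: pos=(3,-3), heading=225, pen down
RT 135: heading 225 -> 90
RT 90: heading 90 -> 0
RT 135: heading 0 -> 225
FD 2.7: (3,-3) -> (1.091,-4.909) [heading=225, draw]
REPEAT 5 [
  -- iteration 1/5 --
  FD 6.5: (1.091,-4.909) -> (-3.505,-9.505) [heading=225, draw]
  PD: pen down
  RT 343: heading 225 -> 242
  -- iteration 2/5 --
  FD 6.5: (-3.505,-9.505) -> (-6.557,-15.245) [heading=242, draw]
  PD: pen down
  RT 343: heading 242 -> 259
  -- iteration 3/5 --
  FD 6.5: (-6.557,-15.245) -> (-7.797,-21.625) [heading=259, draw]
  PD: pen down
  RT 343: heading 259 -> 276
  -- iteration 4/5 --
  FD 6.5: (-7.797,-21.625) -> (-7.118,-28.09) [heading=276, draw]
  PD: pen down
  RT 343: heading 276 -> 293
  -- iteration 5/5 --
  FD 6.5: (-7.118,-28.09) -> (-4.578,-34.073) [heading=293, draw]
  PD: pen down
  RT 343: heading 293 -> 310
]
LT 180: heading 310 -> 130
BK 2.6: (-4.578,-34.073) -> (-2.907,-36.065) [heading=130, draw]
FD 3.3: (-2.907,-36.065) -> (-5.028,-33.537) [heading=130, draw]
PU: pen up
FD 2.5: (-5.028,-33.537) -> (-6.635,-31.621) [heading=130, move]
Final: pos=(-6.635,-31.621), heading=130, 8 segment(s) drawn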